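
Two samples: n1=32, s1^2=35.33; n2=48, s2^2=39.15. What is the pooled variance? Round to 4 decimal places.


sp^2 = ((n1-1)*s1^2 + (n2-1)*s2^2)/(n1+n2-2)
(n1-1)*s1^2 = 31 * 35.33 = 1095.23
(n2-1)*s2^2 = 47 * 39.15 = 1840.05
numerator = 1095.23 + 1840.05 = 2935.28
n1+n2-2 = 78
sp^2 = 2935.28 / 78 = 36691/975 ≈ 37.631795

37.6318


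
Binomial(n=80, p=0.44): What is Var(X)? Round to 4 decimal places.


Var = n*p*(1-p) = 80 * 0.44 * 0.56 = 19.712

19.7120


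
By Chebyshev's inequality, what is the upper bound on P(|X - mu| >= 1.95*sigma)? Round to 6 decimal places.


P <= 1/k^2
k^2 = 1.95^2 = 3.8025
1/k^2 = 1 / 3.8025 = 400/1521 ≈ 0.26298488

0.262985


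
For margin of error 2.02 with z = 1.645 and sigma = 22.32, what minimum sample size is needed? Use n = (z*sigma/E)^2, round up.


z*sigma/E = 1.645 * 22.32 / 2.02 = 91791/5050 ≈ 18.176436
(z*sigma/E)^2 ≈ 330.382813
round up: n = 331

331


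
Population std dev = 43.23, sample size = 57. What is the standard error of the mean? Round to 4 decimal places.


SE = sigma / sqrt(n)
sqrt(57) ≈ 7.549834
SE = 43.23 / 7.549834 ≈ 5.725953

5.7260


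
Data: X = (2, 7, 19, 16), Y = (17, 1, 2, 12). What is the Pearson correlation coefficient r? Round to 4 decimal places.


r = sum((xi-xbar)(yi-ybar)) / sqrt(sum((xi-xbar)^2) * sum((yi-ybar)^2))
n = 4, xbar = 44/4 = 11, ybar = 32/4 = 8
Sxy = sum((xi-xbar)(yi-ybar)) = -81
Sxx = sum((xi-xbar)^2) = 186
Syy = sum((yi-ybar)^2) = 182
sqrt(Sxx*Syy) ≈ 183.989130
r = Sxy / sqrt(Sxx*Syy) = -81 / 183.989130 ≈ -0.440243

-0.4402


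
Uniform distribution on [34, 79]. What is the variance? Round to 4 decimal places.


Var = (b-a)^2 / 12
(b-a)^2 = (79 - 34)^2 = 2025
Var = 2025/12 = 168.75

168.7500


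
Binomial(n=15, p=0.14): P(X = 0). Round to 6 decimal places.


P = C(n,k) * p^k * (1-p)^(n-k)
C(15,0) = 1
p^k = 0.14^0 = 1
(1-p)^(n-k) = 0.86^15 ≈ 0.1041062
P = 1 * 1 * 0.1041062 ≈ 0.104106

0.104106


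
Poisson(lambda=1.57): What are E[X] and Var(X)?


E[X] = Var(X) = lambda = 1.57

1.57, 1.57


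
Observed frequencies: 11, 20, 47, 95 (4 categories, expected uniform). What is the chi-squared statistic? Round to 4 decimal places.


chi2 = sum((O-E)^2/E), E = total/4
total = 173, E = 173/4 = 43.25
(11 - 43.25)^2 / 43.25 = 1040.0625 / 43.25 = 16641/692 ≈ 24.047688
(20 - 43.25)^2 / 43.25 = 540.5625 / 43.25 = 8649/692 ≈ 12.498555
(47 - 43.25)^2 / 43.25 = 14.0625 / 43.25 = 225/692 ≈ 0.325145
(95 - 43.25)^2 / 43.25 = 2678.0625 / 43.25 = 42849/692 ≈ 61.920520
chi2 = 17091/173 ≈ 98.791908

98.7919


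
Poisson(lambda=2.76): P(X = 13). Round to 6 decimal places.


P = e^(-lam) * lam^k / k!
e^(-2.76) ≈ 0.06329177
lam^k = 2.76^13 ≈ 539284.659912
k! = 13! = 6227020800
P = 0.06329177 * 539284.659912 / 6227020800 ≈ 0.000005

0.000005


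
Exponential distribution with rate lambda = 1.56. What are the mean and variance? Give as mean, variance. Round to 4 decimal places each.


mean = 1/lam, var = 1/lam^2
mean = 1 / 1.56 = 25/39 ≈ 0.641026
lam^2 = 1.56^2 = 2.4336
var = 1 / 2.4336 = 625/1521 ≈ 0.410914

0.6410, 0.4109


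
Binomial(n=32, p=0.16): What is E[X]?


E[X] = n*p = 32 * 0.16 = 5.12

5.12


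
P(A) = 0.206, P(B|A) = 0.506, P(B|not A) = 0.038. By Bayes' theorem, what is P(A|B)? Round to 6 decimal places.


P(A|B) = P(B|A)*P(A) / P(B), P(B) = P(B|A)*P(A) + P(B|not A)*P(not A)
P(B|A)*P(A) = 0.506 * 0.206 = 0.104236
P(B|not A)*P(not A) = 0.038 * 0.794 = 0.030172
P(B) = 0.104236 + 0.030172 = 0.134408
P(A|B) = 0.104236 / 0.134408 ≈ 0.77551931

0.775519


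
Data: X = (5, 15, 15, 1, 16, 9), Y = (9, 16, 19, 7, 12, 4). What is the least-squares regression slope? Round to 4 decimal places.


b = sum((xi-xbar)(yi-ybar)) / sum((xi-xbar)^2)
n = 6, xbar = 61/6 ≈ 10.166667, ybar = 67/6 ≈ 11.166667
Sxy = sum((xi-xbar)(yi-ybar)) = 743/6 ≈ 123.833333
Sxx = sum((xi-xbar)^2) = 1157/6 ≈ 192.833333
b = Sxy / Sxx = 743/1157 ≈ 0.642178

0.6422


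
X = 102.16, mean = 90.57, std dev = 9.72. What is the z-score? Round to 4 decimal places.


z = (X - mu) / sigma
X - mu = 102.16 - 90.57 = 11.59
z = 11.59 / 9.72 = 1159/972 ≈ 1.192387

1.1924


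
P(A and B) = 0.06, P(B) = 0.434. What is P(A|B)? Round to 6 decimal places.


P(A|B) = P(A and B) / P(B) = 0.06 / 0.434 = 30/217 ≈ 0.13824885

0.138249


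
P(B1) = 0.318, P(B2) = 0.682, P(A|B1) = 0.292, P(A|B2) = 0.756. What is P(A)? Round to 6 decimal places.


P(A) = P(A|B1)*P(B1) + P(A|B2)*P(B2)
P(A|B1)*P(B1) = 0.292 * 0.318 = 0.092856
P(A|B2)*P(B2) = 0.756 * 0.682 = 0.515592
P(A) = 0.092856 + 0.515592 = 0.608448

0.608448


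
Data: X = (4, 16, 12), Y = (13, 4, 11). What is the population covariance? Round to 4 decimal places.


Cov = (1/n)*sum((xi-xbar)(yi-ybar))
n = 3, xbar = 32/3 ≈ 10.666667, ybar = 28/3 ≈ 9.333333
sum((xi-xbar)(yi-ybar)) = -152/3 ≈ -50.666667
Cov = -50.666667 / 3 = -152/9 ≈ -16.888889

-16.8889


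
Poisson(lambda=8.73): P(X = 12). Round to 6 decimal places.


P = e^(-lam) * lam^k / k!
e^(-8.73) ≈ 0.0001616625
lam^k = 8.73^12 ≈ 195961576406.824228
k! = 12! = 479001600
P = 0.0001616625 * 195961576406.824228 / 479001600 ≈ 0.066137

0.066137


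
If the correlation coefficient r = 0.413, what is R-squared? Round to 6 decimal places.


R^2 = r^2 = (0.413)^2 = 0.170569

0.170569


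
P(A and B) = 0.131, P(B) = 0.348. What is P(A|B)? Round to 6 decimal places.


P(A|B) = P(A and B) / P(B) = 0.131 / 0.348 = 131/348 ≈ 0.37643678

0.376437


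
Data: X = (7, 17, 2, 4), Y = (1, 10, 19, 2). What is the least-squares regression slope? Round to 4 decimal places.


b = sum((xi-xbar)(yi-ybar)) / sum((xi-xbar)^2)
n = 4, xbar = 30/4 = 7.5, ybar = 32/4 = 8
Sxy = sum((xi-xbar)(yi-ybar)) = -17
Sxx = sum((xi-xbar)^2) = 133
b = Sxy / Sxx = -17/133 ≈ -0.127820

-0.1278


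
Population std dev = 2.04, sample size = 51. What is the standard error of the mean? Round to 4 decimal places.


SE = sigma / sqrt(n)
sqrt(51) ≈ 7.141428
SE = 2.04 / 7.141428 ≈ 0.285657

0.2857


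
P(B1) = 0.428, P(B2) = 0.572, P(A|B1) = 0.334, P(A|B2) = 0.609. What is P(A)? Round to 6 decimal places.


P(A) = P(A|B1)*P(B1) + P(A|B2)*P(B2)
P(A|B1)*P(B1) = 0.334 * 0.428 = 0.142952
P(A|B2)*P(B2) = 0.609 * 0.572 = 0.348348
P(A) = 0.142952 + 0.348348 = 0.4913

0.491300


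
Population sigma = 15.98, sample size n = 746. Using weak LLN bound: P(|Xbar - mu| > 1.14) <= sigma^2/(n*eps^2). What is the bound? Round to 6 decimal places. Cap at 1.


bound = min(1, sigma^2/(n*eps^2))
sigma^2 = 15.98^2 = 255.3604
n*eps^2 = 746 * 1.14^2 = 746 * 1.2996 = 969.5016
sigma^2/(n*eps^2) = 255.3604 / 969.5016 ≈ 0.26339348

0.263393


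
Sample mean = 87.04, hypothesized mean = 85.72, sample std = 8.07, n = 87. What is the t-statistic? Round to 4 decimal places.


t = (xbar - mu0) / (s/sqrt(n))
xbar - mu0 = 87.04 - 85.72 = 1.32
sqrt(87) ≈ 9.32737905
s/sqrt(n) = 8.07 / 9.32737905 ≈ 0.86519482
t = 1.32 / 0.86519482 ≈ 1.525668

1.5257


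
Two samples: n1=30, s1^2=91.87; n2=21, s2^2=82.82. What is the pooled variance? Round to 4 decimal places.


sp^2 = ((n1-1)*s1^2 + (n2-1)*s2^2)/(n1+n2-2)
(n1-1)*s1^2 = 29 * 91.87 = 2664.23
(n2-1)*s2^2 = 20 * 82.82 = 1656.4
numerator = 2664.23 + 1656.4 = 4320.63
n1+n2-2 = 49
sp^2 = 4320.63 / 49 = 432063/4900 ≈ 88.176122

88.1761


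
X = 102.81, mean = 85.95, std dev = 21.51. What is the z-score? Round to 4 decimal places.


z = (X - mu) / sigma
X - mu = 102.81 - 85.95 = 16.86
z = 16.86 / 21.51 = 562/717 ≈ 0.783821

0.7838


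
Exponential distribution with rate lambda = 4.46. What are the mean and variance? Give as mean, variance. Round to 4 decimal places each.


mean = 1/lam, var = 1/lam^2
mean = 1 / 4.46 = 50/223 ≈ 0.224215
lam^2 = 4.46^2 = 19.8916
var = 1 / 19.8916 ≈ 0.050272

0.2242, 0.0503


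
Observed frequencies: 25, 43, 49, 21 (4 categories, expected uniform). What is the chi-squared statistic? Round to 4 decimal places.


chi2 = sum((O-E)^2/E), E = total/4
total = 138, E = 138/4 = 34.5
(25 - 34.5)^2 / 34.5 = 90.25 / 34.5 = 361/138 ≈ 2.615942
(43 - 34.5)^2 / 34.5 = 72.25 / 34.5 = 289/138 ≈ 2.094203
(49 - 34.5)^2 / 34.5 = 210.25 / 34.5 = 841/138 ≈ 6.094203
(21 - 34.5)^2 / 34.5 = 182.25 / 34.5 = 243/46 ≈ 5.282609
chi2 = 370/23 ≈ 16.086957

16.0870


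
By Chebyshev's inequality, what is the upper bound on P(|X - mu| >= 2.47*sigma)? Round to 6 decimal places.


P <= 1/k^2
k^2 = 2.47^2 = 6.1009
1/k^2 = 1 / 6.1009 ≈ 0.16391024

0.163910


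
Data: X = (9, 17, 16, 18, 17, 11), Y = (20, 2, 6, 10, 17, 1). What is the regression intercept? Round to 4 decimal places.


a = ybar - b*xbar, where b = sum((xi-xbar)(yi-ybar)) / sum((xi-xbar)^2)
n = 6, xbar = 88/6 = 44/3 ≈ 14.666667, ybar = 56/6 = 28/3 ≈ 9.333333
Sxy = sum((xi-xbar)(yi-ybar)) = -94/3 ≈ -31.333333
Sxx = sum((xi-xbar)^2) = 208/3 ≈ 69.333333
b = Sxy / Sxx = -47/104 ≈ -0.451923
a = 9.333333 - (-0.451923) * 14.666667 = 415/26 ≈ 15.961538

15.9615


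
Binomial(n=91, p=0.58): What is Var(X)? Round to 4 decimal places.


Var = n*p*(1-p) = 91 * 0.58 * 0.42 = 22.1676

22.1676


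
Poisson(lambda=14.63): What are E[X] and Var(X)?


E[X] = Var(X) = lambda = 14.63

14.63, 14.63


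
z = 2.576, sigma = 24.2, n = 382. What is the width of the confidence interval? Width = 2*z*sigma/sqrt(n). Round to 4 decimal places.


width = 2*z*sigma/sqrt(n)
2*z*sigma = 2 * 2.576 * 24.2 = 124.6784
sqrt(382) ≈ 19.544820
width = 124.6784 / 19.544820 ≈ 6.379102

6.3791


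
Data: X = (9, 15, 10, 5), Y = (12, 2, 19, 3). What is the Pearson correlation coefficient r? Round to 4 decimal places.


r = sum((xi-xbar)(yi-ybar)) / sqrt(sum((xi-xbar)^2) * sum((yi-ybar)^2))
n = 4, xbar = 39/4 = 9.75, ybar = 36/4 = 9
Sxy = sum((xi-xbar)(yi-ybar)) = -8
Sxx = sum((xi-xbar)^2) = 50.75
Syy = sum((yi-ybar)^2) = 194
sqrt(Sxx*Syy) ≈ 99.224493
r = Sxy / sqrt(Sxx*Syy) = -8 / 99.224493 ≈ -0.080625

-0.0806


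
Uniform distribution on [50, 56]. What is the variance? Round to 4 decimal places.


Var = (b-a)^2 / 12
(b-a)^2 = (56 - 50)^2 = 36
Var = 36/12 = 3

3.0000


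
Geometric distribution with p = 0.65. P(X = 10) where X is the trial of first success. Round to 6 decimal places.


P = (1-p)^(k-1) * p
(1-p)^(k-1) = 0.35^9 ≈ 0.00007881564
P = 0.00007881564 * 0.65 ≈ 0.00005123017

0.000051


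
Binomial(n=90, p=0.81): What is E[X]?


E[X] = n*p = 90 * 0.81 = 72.9

72.9


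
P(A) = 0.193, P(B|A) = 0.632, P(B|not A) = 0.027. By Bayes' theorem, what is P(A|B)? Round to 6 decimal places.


P(A|B) = P(B|A)*P(A) / P(B), P(B) = P(B|A)*P(A) + P(B|not A)*P(not A)
P(B|A)*P(A) = 0.632 * 0.193 = 0.121976
P(B|not A)*P(not A) = 0.027 * 0.807 = 0.021789
P(B) = 0.121976 + 0.021789 = 0.143765
P(A|B) = 0.121976 / 0.143765 ≈ 0.84844016

0.848440


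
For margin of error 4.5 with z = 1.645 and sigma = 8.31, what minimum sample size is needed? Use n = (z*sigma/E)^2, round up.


z*sigma/E = 1.645 * 8.31 / 4.5 ≈ 3.037767
(z*sigma/E)^2 ≈ 9.228026
round up: n = 10

10


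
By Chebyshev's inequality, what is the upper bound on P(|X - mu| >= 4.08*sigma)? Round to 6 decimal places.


P <= 1/k^2
k^2 = 4.08^2 = 16.6464
1/k^2 = 1 / 16.6464 ≈ 0.06007305

0.060073


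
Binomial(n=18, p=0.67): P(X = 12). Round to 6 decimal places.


P = C(n,k) * p^k * (1-p)^(n-k)
C(18,12) = 18564
p^k = 0.67^12 ≈ 0.008182719
(1-p)^(n-k) = 0.33^6 ≈ 0.001291468
P = 18564 * 0.008182719 * 0.001291468 ≈ 0.196179

0.196179


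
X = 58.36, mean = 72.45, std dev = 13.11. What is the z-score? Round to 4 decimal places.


z = (X - mu) / sigma
X - mu = 58.36 - 72.45 = -14.09
z = -14.09 / 13.11 = -1409/1311 ≈ -1.074752

-1.0748


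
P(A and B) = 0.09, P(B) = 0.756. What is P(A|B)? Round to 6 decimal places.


P(A|B) = P(A and B) / P(B) = 0.09 / 0.756 = 5/42 ≈ 0.11904762

0.119048


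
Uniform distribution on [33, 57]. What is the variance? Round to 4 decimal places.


Var = (b-a)^2 / 12
(b-a)^2 = (57 - 33)^2 = 576
Var = 576/12 = 48

48.0000


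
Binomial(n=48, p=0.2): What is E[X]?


E[X] = n*p = 48 * 0.2 = 9.6

9.6


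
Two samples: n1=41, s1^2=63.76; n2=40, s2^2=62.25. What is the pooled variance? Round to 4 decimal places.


sp^2 = ((n1-1)*s1^2 + (n2-1)*s2^2)/(n1+n2-2)
(n1-1)*s1^2 = 40 * 63.76 = 2550.4
(n2-1)*s2^2 = 39 * 62.25 = 2427.75
numerator = 2550.4 + 2427.75 = 4978.15
n1+n2-2 = 79
sp^2 = 4978.15 / 79 = 99563/1580 ≈ 63.014557

63.0146


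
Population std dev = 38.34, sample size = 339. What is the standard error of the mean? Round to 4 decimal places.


SE = sigma / sqrt(n)
sqrt(339) ≈ 18.411953
SE = 38.34 / 18.411953 ≈ 2.082343

2.0823


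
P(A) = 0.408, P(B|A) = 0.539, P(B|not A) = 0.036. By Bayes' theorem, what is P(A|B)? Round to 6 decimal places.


P(A|B) = P(B|A)*P(A) / P(B), P(B) = P(B|A)*P(A) + P(B|not A)*P(not A)
P(B|A)*P(A) = 0.539 * 0.408 = 0.219912
P(B|not A)*P(not A) = 0.036 * 0.592 = 0.021312
P(B) = 0.219912 + 0.021312 = 0.241224
P(A|B) = 0.219912 / 0.241224 ≈ 0.91165058

0.911651


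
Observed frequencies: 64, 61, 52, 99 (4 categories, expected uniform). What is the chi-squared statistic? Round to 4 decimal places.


chi2 = sum((O-E)^2/E), E = total/4
total = 276, E = 276/4 = 69
(64 - 69)^2 / 69 = 25 / 69 = 25/69 ≈ 0.362319
(61 - 69)^2 / 69 = 64 / 69 = 64/69 ≈ 0.927536
(52 - 69)^2 / 69 = 289 / 69 = 289/69 ≈ 4.188406
(99 - 69)^2 / 69 = 900 / 69 = 300/23 ≈ 13.043478
chi2 = 426/23 ≈ 18.521739

18.5217


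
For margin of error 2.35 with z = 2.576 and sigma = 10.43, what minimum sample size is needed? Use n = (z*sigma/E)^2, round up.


z*sigma/E = 2.576 * 10.43 / 2.35 ≈ 11.433055
(z*sigma/E)^2 ≈ 130.714754
round up: n = 131

131


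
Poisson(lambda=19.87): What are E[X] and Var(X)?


E[X] = Var(X) = lambda = 19.87

19.87, 19.87


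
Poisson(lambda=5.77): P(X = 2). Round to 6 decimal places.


P = e^(-lam) * lam^k / k!
e^(-5.77) ≈ 0.003119758
lam^k = 5.77^2 = 33.2929
k! = 2! = 2
P = 0.003119758 * 33.2929 / 2 ≈ 0.051933

0.051933


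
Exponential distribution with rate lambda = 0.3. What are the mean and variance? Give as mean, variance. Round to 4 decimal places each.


mean = 1/lam, var = 1/lam^2
mean = 1 / 0.3 = 10/3 ≈ 3.333333
lam^2 = 0.3^2 = 0.09
var = 1 / 0.09 = 100/9 ≈ 11.111111

3.3333, 11.1111


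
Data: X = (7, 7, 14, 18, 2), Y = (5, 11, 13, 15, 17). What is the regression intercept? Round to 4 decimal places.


a = ybar - b*xbar, where b = sum((xi-xbar)(yi-ybar)) / sum((xi-xbar)^2)
n = 5, xbar = 48/5 = 9.6, ybar = 61/5 = 12.2
Sxy = sum((xi-xbar)(yi-ybar)) = 12.4
Sxx = sum((xi-xbar)^2) = 161.2
b = Sxy / Sxx = 1/13 ≈ 0.076923
a = 12.2 - 0.076923 * 9.6 = 149/13 ≈ 11.461538

11.4615


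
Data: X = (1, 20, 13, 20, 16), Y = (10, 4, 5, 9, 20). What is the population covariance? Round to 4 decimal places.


Cov = (1/n)*sum((xi-xbar)(yi-ybar))
n = 5, xbar = 70/5 = 14, ybar = 48/5 = 9.6
sum((xi-xbar)(yi-ybar)) = -17
Cov = -17 / 5 = -3.4

-3.4000


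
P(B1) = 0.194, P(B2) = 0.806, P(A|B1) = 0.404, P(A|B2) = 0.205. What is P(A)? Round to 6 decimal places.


P(A) = P(A|B1)*P(B1) + P(A|B2)*P(B2)
P(A|B1)*P(B1) = 0.404 * 0.194 = 0.078376
P(A|B2)*P(B2) = 0.205 * 0.806 = 0.16523
P(A) = 0.078376 + 0.16523 = 0.243606

0.243606


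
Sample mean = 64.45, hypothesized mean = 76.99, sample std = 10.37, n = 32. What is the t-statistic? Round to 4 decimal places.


t = (xbar - mu0) / (s/sqrt(n))
xbar - mu0 = 64.45 - 76.99 = -12.54
sqrt(32) ≈ 5.65685425
s/sqrt(n) = 10.37 / 5.65685425 ≈ 1.83317433
t = -12.54 / 1.83317433 ≈ -6.840593

-6.8406


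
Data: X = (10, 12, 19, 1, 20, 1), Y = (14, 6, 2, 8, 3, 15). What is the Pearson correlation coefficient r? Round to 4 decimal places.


r = sum((xi-xbar)(yi-ybar)) / sqrt(sum((xi-xbar)^2) * sum((yi-ybar)^2))
n = 6, xbar = 63/6 = 10.5, ybar = 48/6 = 8
Sxy = sum((xi-xbar)(yi-ybar)) = -171
Sxx = sum((xi-xbar)^2) = 345.5
Syy = sum((yi-ybar)^2) = 150
sqrt(Sxx*Syy) ≈ 227.651049
r = Sxy / sqrt(Sxx*Syy) = -171 / 227.651049 ≈ -0.751150

-0.7511


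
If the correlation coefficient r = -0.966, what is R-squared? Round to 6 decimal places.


R^2 = r^2 = (-0.966)^2 = 0.933156

0.933156


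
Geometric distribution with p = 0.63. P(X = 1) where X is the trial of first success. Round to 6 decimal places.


P = (1-p)^(k-1) * p
(1-p)^(k-1) = 0.37^0 = 1
P = 1 * 0.63 = 0.63

0.630000


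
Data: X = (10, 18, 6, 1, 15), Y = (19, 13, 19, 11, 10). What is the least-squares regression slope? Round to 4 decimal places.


b = sum((xi-xbar)(yi-ybar)) / sum((xi-xbar)^2)
n = 5, xbar = 50/5 = 10, ybar = 72/5 = 14.4
Sxy = sum((xi-xbar)(yi-ybar)) = -21
Sxx = sum((xi-xbar)^2) = 186
b = Sxy / Sxx = -7/62 ≈ -0.112903

-0.1129


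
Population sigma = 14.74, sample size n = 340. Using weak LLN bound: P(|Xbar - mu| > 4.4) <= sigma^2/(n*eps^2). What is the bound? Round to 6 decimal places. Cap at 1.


bound = min(1, sigma^2/(n*eps^2))
sigma^2 = 14.74^2 = 217.2676
n*eps^2 = 340 * 4.4^2 = 340 * 19.36 = 6582.4
sigma^2/(n*eps^2) = 217.2676 / 6582.4 ≈ 0.03300735

0.033007


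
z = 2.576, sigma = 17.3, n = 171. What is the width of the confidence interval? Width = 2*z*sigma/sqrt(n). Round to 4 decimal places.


width = 2*z*sigma/sqrt(n)
2*z*sigma = 2 * 2.576 * 17.3 = 89.1296
sqrt(171) ≈ 13.076697
width = 89.1296 / 13.076697 ≈ 6.815911

6.8159


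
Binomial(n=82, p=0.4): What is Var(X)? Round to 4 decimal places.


Var = n*p*(1-p) = 82 * 0.4 * 0.6 = 19.68

19.6800


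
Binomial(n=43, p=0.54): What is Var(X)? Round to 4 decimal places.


Var = n*p*(1-p) = 43 * 0.54 * 0.46 = 10.6812

10.6812


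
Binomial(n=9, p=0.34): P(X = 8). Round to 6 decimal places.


P = C(n,k) * p^k * (1-p)^(n-k)
C(9,8) = 9
p^k = 0.34^8 ≈ 0.0001785794
(1-p)^(n-k) = 0.66^1 = 0.66
P = 9 * 0.0001785794 * 0.66 ≈ 0.001061

0.001061


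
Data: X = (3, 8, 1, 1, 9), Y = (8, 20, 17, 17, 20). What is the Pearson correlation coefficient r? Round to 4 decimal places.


r = sum((xi-xbar)(yi-ybar)) / sqrt(sum((xi-xbar)^2) * sum((yi-ybar)^2))
n = 5, xbar = 22/5 = 4.4, ybar = 82/5 = 16.4
Sxy = sum((xi-xbar)(yi-ybar)) = 37.2
Sxx = sum((xi-xbar)^2) = 59.2
Syy = sum((yi-ybar)^2) = 97.2
sqrt(Sxx*Syy) ≈ 75.856707
r = Sxy / sqrt(Sxx*Syy) = 37.2 / 75.856707 ≈ 0.490398

0.4904


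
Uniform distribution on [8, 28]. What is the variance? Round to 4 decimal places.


Var = (b-a)^2 / 12
(b-a)^2 = (28 - 8)^2 = 400
Var = 400/12 ≈ 33.333333

33.3333


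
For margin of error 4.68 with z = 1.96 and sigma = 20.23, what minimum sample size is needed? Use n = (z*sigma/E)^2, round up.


z*sigma/E = 1.96 * 20.23 / 4.68 ≈ 8.472393
(z*sigma/E)^2 ≈ 71.781446
round up: n = 72

72


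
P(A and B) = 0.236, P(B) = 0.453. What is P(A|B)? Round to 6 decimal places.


P(A|B) = P(A and B) / P(B) = 0.236 / 0.453 = 236/453 ≈ 0.52097130

0.520971


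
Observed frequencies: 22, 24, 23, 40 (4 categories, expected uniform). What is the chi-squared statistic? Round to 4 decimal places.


chi2 = sum((O-E)^2/E), E = total/4
total = 109, E = 109/4 = 27.25
(22 - 27.25)^2 / 27.25 = 27.5625 / 27.25 = 441/436 ≈ 1.011468
(24 - 27.25)^2 / 27.25 = 10.5625 / 27.25 = 169/436 ≈ 0.387615
(23 - 27.25)^2 / 27.25 = 18.0625 / 27.25 = 289/436 ≈ 0.662844
(40 - 27.25)^2 / 27.25 = 162.5625 / 27.25 = 2601/436 ≈ 5.965596
chi2 = 875/109 ≈ 8.027523

8.0275


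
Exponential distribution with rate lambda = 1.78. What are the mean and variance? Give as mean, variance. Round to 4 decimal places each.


mean = 1/lam, var = 1/lam^2
mean = 1 / 1.78 = 50/89 ≈ 0.561798
lam^2 = 1.78^2 = 3.1684
var = 1 / 3.1684 = 2500/7921 ≈ 0.315617

0.5618, 0.3156


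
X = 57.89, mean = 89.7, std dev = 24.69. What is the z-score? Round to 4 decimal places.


z = (X - mu) / sigma
X - mu = 57.89 - 89.7 = -31.81
z = -31.81 / 24.69 = -3181/2469 ≈ -1.288376

-1.2884


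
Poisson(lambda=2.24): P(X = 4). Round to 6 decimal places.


P = e^(-lam) * lam^k / k!
e^(-2.24) ≈ 0.1064585
lam^k = 2.24^4 ≈ 25.176310
k! = 4! = 24
P = 0.1064585 * 25.176310 / 24 ≈ 0.111676

0.111676


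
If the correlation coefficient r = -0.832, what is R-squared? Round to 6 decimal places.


R^2 = r^2 = (-0.832)^2 = 0.692224

0.692224


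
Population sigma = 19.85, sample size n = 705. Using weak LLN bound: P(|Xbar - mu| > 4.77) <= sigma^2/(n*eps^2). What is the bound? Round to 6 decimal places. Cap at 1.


bound = min(1, sigma^2/(n*eps^2))
sigma^2 = 19.85^2 = 394.0225
n*eps^2 = 705 * 4.77^2 = 705 * 22.7529 = 16040.7945
sigma^2/(n*eps^2) = 394.0225 / 16040.7945 ≈ 0.02456378

0.024564


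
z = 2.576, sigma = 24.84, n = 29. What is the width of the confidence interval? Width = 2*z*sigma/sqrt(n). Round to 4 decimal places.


width = 2*z*sigma/sqrt(n)
2*z*sigma = 2 * 2.576 * 24.84 = 127.97568
sqrt(29) ≈ 5.385165
width = 127.97568 / 5.385165 ≈ 23.764487

23.7645


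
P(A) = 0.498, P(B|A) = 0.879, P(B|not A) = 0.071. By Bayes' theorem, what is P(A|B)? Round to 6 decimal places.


P(A|B) = P(B|A)*P(A) / P(B), P(B) = P(B|A)*P(A) + P(B|not A)*P(not A)
P(B|A)*P(A) = 0.879 * 0.498 = 0.437742
P(B|not A)*P(not A) = 0.071 * 0.502 = 0.035642
P(B) = 0.437742 + 0.035642 = 0.473384
P(A|B) = 0.437742 / 0.473384 ≈ 0.92470806

0.924708


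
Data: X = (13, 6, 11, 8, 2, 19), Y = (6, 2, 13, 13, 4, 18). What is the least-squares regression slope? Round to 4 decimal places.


b = sum((xi-xbar)(yi-ybar)) / sum((xi-xbar)^2)
n = 6, xbar = 59/6 ≈ 9.833333, ybar = 56/6 = 28/3 ≈ 9.333333
Sxy = sum((xi-xbar)(yi-ybar)) = 409/3 ≈ 136.333333
Sxx = sum((xi-xbar)^2) = 1049/6 ≈ 174.833333
b = Sxy / Sxx = 818/1049 ≈ 0.779790

0.7798


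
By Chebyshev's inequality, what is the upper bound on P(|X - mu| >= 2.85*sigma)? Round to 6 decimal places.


P <= 1/k^2
k^2 = 2.85^2 = 8.1225
1/k^2 = 1 / 8.1225 = 400/3249 ≈ 0.12311480

0.123115


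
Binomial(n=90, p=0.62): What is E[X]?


E[X] = n*p = 90 * 0.62 = 55.8

55.8


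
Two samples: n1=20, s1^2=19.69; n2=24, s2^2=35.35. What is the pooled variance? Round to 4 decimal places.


sp^2 = ((n1-1)*s1^2 + (n2-1)*s2^2)/(n1+n2-2)
(n1-1)*s1^2 = 19 * 19.69 = 374.11
(n2-1)*s2^2 = 23 * 35.35 = 813.05
numerator = 374.11 + 813.05 = 1187.16
n1+n2-2 = 42
sp^2 = 1187.16 / 42 = 9893/350 ≈ 28.265714

28.2657


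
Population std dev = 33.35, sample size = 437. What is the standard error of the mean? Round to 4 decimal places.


SE = sigma / sqrt(n)
sqrt(437) ≈ 20.904545
SE = 33.35 / 20.904545 ≈ 1.595347

1.5953


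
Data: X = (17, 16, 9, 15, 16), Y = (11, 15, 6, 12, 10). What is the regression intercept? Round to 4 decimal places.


a = ybar - b*xbar, where b = sum((xi-xbar)(yi-ybar)) / sum((xi-xbar)^2)
n = 5, xbar = 73/5 = 14.6, ybar = 54/5 = 10.8
Sxy = sum((xi-xbar)(yi-ybar)) = 32.6
Sxx = sum((xi-xbar)^2) = 41.2
b = Sxy / Sxx = 163/206 ≈ 0.791262
a = 10.8 - 0.791262 * 14.6 = -155/206 ≈ -0.752427

-0.7524


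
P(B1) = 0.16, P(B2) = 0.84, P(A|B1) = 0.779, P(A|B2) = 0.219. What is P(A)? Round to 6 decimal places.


P(A) = P(A|B1)*P(B1) + P(A|B2)*P(B2)
P(A|B1)*P(B1) = 0.779 * 0.16 = 0.12464
P(A|B2)*P(B2) = 0.219 * 0.84 = 0.18396
P(A) = 0.12464 + 0.18396 = 0.3086

0.308600


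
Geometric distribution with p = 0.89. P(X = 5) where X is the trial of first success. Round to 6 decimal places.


P = (1-p)^(k-1) * p
(1-p)^(k-1) = 0.11^4 = 0.00014641
P = 0.00014641 * 0.89 = 0.0001303049

0.000130


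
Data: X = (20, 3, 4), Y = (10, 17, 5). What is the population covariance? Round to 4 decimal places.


Cov = (1/n)*sum((xi-xbar)(yi-ybar))
n = 3, xbar = 27/3 = 9, ybar = 32/3 ≈ 10.666667
sum((xi-xbar)(yi-ybar)) = -17
Cov = -17 / 3 = -17/3 ≈ -5.666667

-5.6667


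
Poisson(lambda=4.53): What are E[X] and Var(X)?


E[X] = Var(X) = lambda = 4.53

4.53, 4.53


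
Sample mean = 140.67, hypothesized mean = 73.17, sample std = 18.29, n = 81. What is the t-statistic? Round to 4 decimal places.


t = (xbar - mu0) / (s/sqrt(n))
xbar - mu0 = 140.67 - 73.17 = 67.5
sqrt(81) = 9
s/sqrt(n) = 18.29 / 9 = 1829/900 ≈ 2.03222222
t = 67.5 / 2.03222222 = 60750/1829 ≈ 33.214872

33.2149


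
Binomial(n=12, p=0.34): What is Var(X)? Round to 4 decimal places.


Var = n*p*(1-p) = 12 * 0.34 * 0.66 = 2.6928

2.6928


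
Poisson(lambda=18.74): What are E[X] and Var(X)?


E[X] = Var(X) = lambda = 18.74

18.74, 18.74


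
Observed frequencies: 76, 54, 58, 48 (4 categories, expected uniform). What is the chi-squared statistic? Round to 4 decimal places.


chi2 = sum((O-E)^2/E), E = total/4
total = 236, E = 236/4 = 59
(76 - 59)^2 / 59 = 289 / 59 = 289/59 ≈ 4.898305
(54 - 59)^2 / 59 = 25 / 59 = 25/59 ≈ 0.423729
(58 - 59)^2 / 59 = 1 / 59 = 1/59 ≈ 0.016949
(48 - 59)^2 / 59 = 121 / 59 = 121/59 ≈ 2.050847
chi2 = 436/59 ≈ 7.389831

7.3898


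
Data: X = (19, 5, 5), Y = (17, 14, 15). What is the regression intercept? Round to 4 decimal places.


a = ybar - b*xbar, where b = sum((xi-xbar)(yi-ybar)) / sum((xi-xbar)^2)
n = 3, xbar = 29/3 ≈ 9.666667, ybar = 46/3 ≈ 15.333333
Sxy = sum((xi-xbar)(yi-ybar)) = 70/3 ≈ 23.333333
Sxx = sum((xi-xbar)^2) = 392/3 ≈ 130.666667
b = Sxy / Sxx = 5/28 ≈ 0.178571
a = 15.333333 - 0.178571 * 9.666667 = 381/28 ≈ 13.607143

13.6071


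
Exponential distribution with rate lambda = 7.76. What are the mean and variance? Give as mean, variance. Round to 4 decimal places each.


mean = 1/lam, var = 1/lam^2
mean = 1 / 7.76 = 25/194 ≈ 0.128866
lam^2 = 7.76^2 = 60.2176
var = 1 / 60.2176 ≈ 0.016606

0.1289, 0.0166


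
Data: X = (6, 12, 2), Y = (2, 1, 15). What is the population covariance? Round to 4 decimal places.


Cov = (1/n)*sum((xi-xbar)(yi-ybar))
n = 3, xbar = 20/3 ≈ 6.666667, ybar = 18/3 = 6
sum((xi-xbar)(yi-ybar)) = -66
Cov = -66 / 3 = -22

-22.0000


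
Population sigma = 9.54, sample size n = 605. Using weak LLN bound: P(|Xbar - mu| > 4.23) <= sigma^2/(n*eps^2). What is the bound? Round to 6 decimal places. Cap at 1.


bound = min(1, sigma^2/(n*eps^2))
sigma^2 = 9.54^2 = 91.0116
n*eps^2 = 605 * 4.23^2 = 605 * 17.8929 = 10825.2045
sigma^2/(n*eps^2) = 91.0116 / 10825.2045 ≈ 0.00840738

0.008407


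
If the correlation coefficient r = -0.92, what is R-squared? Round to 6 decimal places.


R^2 = r^2 = (-0.92)^2 = 0.8464

0.846400


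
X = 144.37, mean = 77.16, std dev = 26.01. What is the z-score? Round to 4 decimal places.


z = (X - mu) / sigma
X - mu = 144.37 - 77.16 = 67.21
z = 67.21 / 26.01 = 6721/2601 ≈ 2.584006

2.5840


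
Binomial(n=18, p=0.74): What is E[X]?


E[X] = n*p = 18 * 0.74 = 13.32

13.32


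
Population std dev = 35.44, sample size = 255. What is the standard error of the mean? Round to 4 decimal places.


SE = sigma / sqrt(n)
sqrt(255) ≈ 15.968719
SE = 35.44 / 15.968719 ≈ 2.219339

2.2193


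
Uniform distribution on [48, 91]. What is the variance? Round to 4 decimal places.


Var = (b-a)^2 / 12
(b-a)^2 = (91 - 48)^2 = 1849
Var = 1849/12 ≈ 154.083333

154.0833


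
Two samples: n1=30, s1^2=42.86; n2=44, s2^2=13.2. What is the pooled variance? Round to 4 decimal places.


sp^2 = ((n1-1)*s1^2 + (n2-1)*s2^2)/(n1+n2-2)
(n1-1)*s1^2 = 29 * 42.86 = 1242.94
(n2-1)*s2^2 = 43 * 13.2 = 567.6
numerator = 1242.94 + 567.6 = 1810.54
n1+n2-2 = 72
sp^2 = 1810.54 / 72 = 90527/3600 ≈ 25.146389

25.1464


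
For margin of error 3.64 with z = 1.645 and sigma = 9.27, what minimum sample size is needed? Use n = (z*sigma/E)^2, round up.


z*sigma/E = 1.645 * 9.27 / 3.64 ≈ 4.189327
(z*sigma/E)^2 ≈ 17.550460
round up: n = 18

18


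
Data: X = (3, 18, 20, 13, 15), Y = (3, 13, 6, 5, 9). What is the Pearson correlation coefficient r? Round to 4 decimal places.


r = sum((xi-xbar)(yi-ybar)) / sqrt(sum((xi-xbar)^2) * sum((yi-ybar)^2))
n = 5, xbar = 69/5 = 13.8, ybar = 36/5 = 7.2
Sxy = sum((xi-xbar)(yi-ybar)) = 66.2
Sxx = sum((xi-xbar)^2) = 174.8
Syy = sum((yi-ybar)^2) = 60.8
sqrt(Sxx*Syy) ≈ 103.091416
r = Sxy / sqrt(Sxx*Syy) = 66.2 / 103.091416 ≈ 0.642149

0.6421


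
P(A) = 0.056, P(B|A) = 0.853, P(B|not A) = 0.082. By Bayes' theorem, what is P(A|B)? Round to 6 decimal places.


P(A|B) = P(B|A)*P(A) / P(B), P(B) = P(B|A)*P(A) + P(B|not A)*P(not A)
P(B|A)*P(A) = 0.853 * 0.056 = 0.047768
P(B|not A)*P(not A) = 0.082 * 0.944 = 0.077408
P(B) = 0.047768 + 0.077408 = 0.125176
P(A|B) = 0.047768 / 0.125176 ≈ 0.38160670

0.381607


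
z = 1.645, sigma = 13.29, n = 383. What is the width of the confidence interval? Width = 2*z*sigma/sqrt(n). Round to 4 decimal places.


width = 2*z*sigma/sqrt(n)
2*z*sigma = 2 * 1.645 * 13.29 = 43.7241
sqrt(383) ≈ 19.570386
width = 43.7241 / 19.570386 ≈ 2.234197

2.2342


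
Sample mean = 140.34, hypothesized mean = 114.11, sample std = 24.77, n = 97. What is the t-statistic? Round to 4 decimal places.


t = (xbar - mu0) / (s/sqrt(n))
xbar - mu0 = 140.34 - 114.11 = 26.23
sqrt(97) ≈ 9.84885780
s/sqrt(n) = 24.77 / 9.84885780 ≈ 2.51501245
t = 26.23 / 2.51501245 ≈ 10.429372

10.4294


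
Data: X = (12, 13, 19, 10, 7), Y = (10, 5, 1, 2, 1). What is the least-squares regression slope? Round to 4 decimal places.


b = sum((xi-xbar)(yi-ybar)) / sum((xi-xbar)^2)
n = 5, xbar = 61/5 = 12.2, ybar = 19/5 = 3.8
Sxy = sum((xi-xbar)(yi-ybar)) = -0.8
Sxx = sum((xi-xbar)^2) = 78.8
b = Sxy / Sxx = -2/197 ≈ -0.010152

-0.0102


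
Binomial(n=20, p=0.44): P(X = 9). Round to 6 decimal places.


P = C(n,k) * p^k * (1-p)^(n-k)
C(20,9) = 167960
p^k = 0.44^9 ≈ 0.0006181218
(1-p)^(n-k) = 0.56^11 ≈ 0.001698511
P = 167960 * 0.0006181218 * 0.001698511 ≈ 0.176339

0.176339


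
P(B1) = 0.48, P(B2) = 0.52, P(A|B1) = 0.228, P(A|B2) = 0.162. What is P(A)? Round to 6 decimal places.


P(A) = P(A|B1)*P(B1) + P(A|B2)*P(B2)
P(A|B1)*P(B1) = 0.228 * 0.48 = 0.10944
P(A|B2)*P(B2) = 0.162 * 0.52 = 0.08424
P(A) = 0.10944 + 0.08424 = 0.19368

0.193680


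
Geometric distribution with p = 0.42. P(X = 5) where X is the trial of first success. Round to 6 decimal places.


P = (1-p)^(k-1) * p
(1-p)^(k-1) = 0.58^4 ≈ 0.1131650
P = 0.1131650 * 0.42 ≈ 0.04752928

0.047529


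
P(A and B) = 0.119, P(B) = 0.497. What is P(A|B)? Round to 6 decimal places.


P(A|B) = P(A and B) / P(B) = 0.119 / 0.497 = 17/71 ≈ 0.23943662

0.239437


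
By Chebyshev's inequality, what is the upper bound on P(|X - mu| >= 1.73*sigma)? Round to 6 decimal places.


P <= 1/k^2
k^2 = 1.73^2 = 2.9929
1/k^2 = 1 / 2.9929 ≈ 0.33412409

0.334124


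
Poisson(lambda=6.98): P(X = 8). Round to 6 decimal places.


P = e^(-lam) * lam^k / k!
e^(-6.98) ≈ 0.0009303032
lam^k = 6.98^8 ≈ 5634344.286094
k! = 8! = 40320
P = 0.0009303032 * 5634344.286094 / 40320 ≈ 0.130001

0.130001


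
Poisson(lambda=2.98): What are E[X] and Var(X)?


E[X] = Var(X) = lambda = 2.98

2.98, 2.98


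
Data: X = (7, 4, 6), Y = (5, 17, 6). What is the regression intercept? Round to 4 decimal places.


a = ybar - b*xbar, where b = sum((xi-xbar)(yi-ybar)) / sum((xi-xbar)^2)
n = 3, xbar = 17/3 ≈ 5.666667, ybar = 28/3 ≈ 9.333333
Sxy = sum((xi-xbar)(yi-ybar)) = -59/3 ≈ -19.666667
Sxx = sum((xi-xbar)^2) = 14/3 ≈ 4.666667
b = Sxy / Sxx = -59/14 ≈ -4.214286
a = 9.333333 - (-4.214286) * 5.666667 = 465/14 ≈ 33.214286

33.2143


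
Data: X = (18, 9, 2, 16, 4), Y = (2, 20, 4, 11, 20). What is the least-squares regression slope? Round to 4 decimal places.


b = sum((xi-xbar)(yi-ybar)) / sum((xi-xbar)^2)
n = 5, xbar = 49/5 = 9.8, ybar = 57/5 = 11.4
Sxy = sum((xi-xbar)(yi-ybar)) = -78.6
Sxx = sum((xi-xbar)^2) = 200.8
b = Sxy / Sxx = -393/1004 ≈ -0.391434

-0.3914


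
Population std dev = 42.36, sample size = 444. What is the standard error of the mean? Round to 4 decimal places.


SE = sigma / sqrt(n)
sqrt(444) ≈ 21.071308
SE = 42.36 / 21.071308 ≈ 2.010317

2.0103


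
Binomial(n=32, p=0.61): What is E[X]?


E[X] = n*p = 32 * 0.61 = 19.52

19.52


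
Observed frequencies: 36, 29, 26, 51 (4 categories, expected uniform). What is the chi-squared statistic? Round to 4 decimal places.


chi2 = sum((O-E)^2/E), E = total/4
total = 142, E = 142/4 = 35.5
(36 - 35.5)^2 / 35.5 = 0.25 / 35.5 = 1/142 ≈ 0.007042
(29 - 35.5)^2 / 35.5 = 42.25 / 35.5 = 169/142 ≈ 1.190141
(26 - 35.5)^2 / 35.5 = 90.25 / 35.5 = 361/142 ≈ 2.542254
(51 - 35.5)^2 / 35.5 = 240.25 / 35.5 = 961/142 ≈ 6.767606
chi2 = 746/71 ≈ 10.507042

10.5070


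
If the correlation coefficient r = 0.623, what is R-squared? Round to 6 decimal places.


R^2 = r^2 = (0.623)^2 = 0.388129

0.388129


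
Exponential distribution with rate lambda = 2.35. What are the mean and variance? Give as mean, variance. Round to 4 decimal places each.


mean = 1/lam, var = 1/lam^2
mean = 1 / 2.35 = 20/47 ≈ 0.425532
lam^2 = 2.35^2 = 5.5225
var = 1 / 5.5225 = 400/2209 ≈ 0.181077

0.4255, 0.1811


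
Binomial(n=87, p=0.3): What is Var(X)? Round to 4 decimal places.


Var = n*p*(1-p) = 87 * 0.3 * 0.7 = 18.27

18.2700


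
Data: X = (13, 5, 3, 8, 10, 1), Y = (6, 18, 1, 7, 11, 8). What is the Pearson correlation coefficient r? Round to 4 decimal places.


r = sum((xi-xbar)(yi-ybar)) / sqrt(sum((xi-xbar)^2) * sum((yi-ybar)^2))
n = 6, xbar = 40/6 = 20/3 ≈ 6.666667, ybar = 51/6 = 8.5
Sxy = sum((xi-xbar)(yi-ybar)) = 5
Sxx = sum((xi-xbar)^2) = 304/3 ≈ 101.333333
Syy = sum((yi-ybar)^2) = 161.5
sqrt(Sxx*Syy) ≈ 127.927063
r = Sxy / sqrt(Sxx*Syy) = 5 / 127.927063 ≈ 0.039085

0.0391


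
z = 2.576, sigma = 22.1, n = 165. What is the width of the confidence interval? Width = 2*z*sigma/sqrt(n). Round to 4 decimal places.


width = 2*z*sigma/sqrt(n)
2*z*sigma = 2 * 2.576 * 22.1 = 113.8592
sqrt(165) ≈ 12.845233
width = 113.8592 / 12.845233 ≈ 8.863927

8.8639


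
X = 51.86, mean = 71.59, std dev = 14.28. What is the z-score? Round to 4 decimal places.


z = (X - mu) / sigma
X - mu = 51.86 - 71.59 = -19.73
z = -19.73 / 14.28 = -1973/1428 ≈ -1.381653

-1.3817


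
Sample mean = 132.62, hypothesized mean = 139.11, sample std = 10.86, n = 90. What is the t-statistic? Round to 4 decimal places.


t = (xbar - mu0) / (s/sqrt(n))
xbar - mu0 = 132.62 - 139.11 = -6.49
sqrt(90) ≈ 9.48683298
s/sqrt(n) = 10.86 / 9.48683298 ≈ 1.14474451
t = -6.49 / 1.14474451 ≈ -5.669387

-5.6694


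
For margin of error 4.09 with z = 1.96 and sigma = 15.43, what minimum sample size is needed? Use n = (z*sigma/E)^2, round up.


z*sigma/E = 1.96 * 15.43 / 4.09 ≈ 7.394328
(z*sigma/E)^2 ≈ 54.676081
round up: n = 55

55


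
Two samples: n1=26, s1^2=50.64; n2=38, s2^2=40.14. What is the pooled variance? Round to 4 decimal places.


sp^2 = ((n1-1)*s1^2 + (n2-1)*s2^2)/(n1+n2-2)
(n1-1)*s1^2 = 25 * 50.64 = 1266
(n2-1)*s2^2 = 37 * 40.14 = 1485.18
numerator = 1266 + 1485.18 = 2751.18
n1+n2-2 = 62
sp^2 = 2751.18 / 62 = 137559/3100 ≈ 44.373871

44.3739


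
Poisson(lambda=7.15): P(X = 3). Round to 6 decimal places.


P = e^(-lam) * lam^k / k!
e^(-7.15) ≈ 0.0007848641
lam^k = 7.15^3 = 365.525875
k! = 3! = 6
P = 0.0007848641 * 365.525875 / 6 ≈ 0.047815

0.047815


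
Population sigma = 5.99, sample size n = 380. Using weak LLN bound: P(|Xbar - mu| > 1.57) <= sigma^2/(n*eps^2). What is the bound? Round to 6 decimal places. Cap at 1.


bound = min(1, sigma^2/(n*eps^2))
sigma^2 = 5.99^2 = 35.8801
n*eps^2 = 380 * 1.57^2 = 380 * 2.4649 = 936.662
sigma^2/(n*eps^2) = 35.8801 / 936.662 ≈ 0.03830635

0.038306


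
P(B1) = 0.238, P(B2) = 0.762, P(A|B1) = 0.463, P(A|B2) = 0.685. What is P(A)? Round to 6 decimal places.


P(A) = P(A|B1)*P(B1) + P(A|B2)*P(B2)
P(A|B1)*P(B1) = 0.463 * 0.238 = 0.110194
P(A|B2)*P(B2) = 0.685 * 0.762 = 0.52197
P(A) = 0.110194 + 0.52197 = 0.632164

0.632164


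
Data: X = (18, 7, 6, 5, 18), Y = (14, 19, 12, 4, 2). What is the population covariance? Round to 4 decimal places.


Cov = (1/n)*sum((xi-xbar)(yi-ybar))
n = 5, xbar = 54/5 = 10.8, ybar = 51/5 = 10.2
sum((xi-xbar)(yi-ybar)) = -37.8
Cov = -37.8 / 5 = -7.56

-7.5600


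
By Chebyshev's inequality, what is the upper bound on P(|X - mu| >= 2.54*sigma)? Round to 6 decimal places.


P <= 1/k^2
k^2 = 2.54^2 = 6.4516
1/k^2 = 1 / 6.4516 ≈ 0.15500031

0.155000


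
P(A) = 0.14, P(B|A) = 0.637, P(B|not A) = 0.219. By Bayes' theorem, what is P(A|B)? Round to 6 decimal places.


P(A|B) = P(B|A)*P(A) / P(B), P(B) = P(B|A)*P(A) + P(B|not A)*P(not A)
P(B|A)*P(A) = 0.637 * 0.14 = 0.08918
P(B|not A)*P(not A) = 0.219 * 0.86 = 0.18834
P(B) = 0.08918 + 0.18834 = 0.27752
P(A|B) = 0.08918 / 0.27752 ≈ 0.32134621

0.321346


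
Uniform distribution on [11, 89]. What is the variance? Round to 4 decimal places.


Var = (b-a)^2 / 12
(b-a)^2 = (89 - 11)^2 = 6084
Var = 6084/12 = 507

507.0000


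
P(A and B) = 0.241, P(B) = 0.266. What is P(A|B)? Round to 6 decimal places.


P(A|B) = P(A and B) / P(B) = 0.241 / 0.266 = 241/266 ≈ 0.90601504

0.906015


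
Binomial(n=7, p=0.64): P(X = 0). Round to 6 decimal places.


P = C(n,k) * p^k * (1-p)^(n-k)
C(7,0) = 1
p^k = 0.64^0 = 1
(1-p)^(n-k) = 0.36^7 ≈ 0.0007836416
P = 1 * 1 * 0.0007836416 ≈ 0.000784

0.000784


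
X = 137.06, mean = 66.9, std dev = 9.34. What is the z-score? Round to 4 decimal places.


z = (X - mu) / sigma
X - mu = 137.06 - 66.9 = 70.16
z = 70.16 / 9.34 = 3508/467 ≈ 7.511777

7.5118


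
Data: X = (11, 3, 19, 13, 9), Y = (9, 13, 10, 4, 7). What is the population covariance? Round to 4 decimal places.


Cov = (1/n)*sum((xi-xbar)(yi-ybar))
n = 5, xbar = 55/5 = 11, ybar = 43/5 = 8.6
sum((xi-xbar)(yi-ybar)) = -30
Cov = -30 / 5 = -6

-6.0000


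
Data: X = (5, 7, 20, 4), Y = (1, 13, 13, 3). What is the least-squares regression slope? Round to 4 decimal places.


b = sum((xi-xbar)(yi-ybar)) / sum((xi-xbar)^2)
n = 4, xbar = 36/4 = 9, ybar = 30/4 = 7.5
Sxy = sum((xi-xbar)(yi-ybar)) = 98
Sxx = sum((xi-xbar)^2) = 166
b = Sxy / Sxx = 49/83 ≈ 0.590361

0.5904


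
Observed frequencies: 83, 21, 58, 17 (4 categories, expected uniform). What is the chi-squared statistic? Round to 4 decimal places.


chi2 = sum((O-E)^2/E), E = total/4
total = 179, E = 179/4 = 44.75
(83 - 44.75)^2 / 44.75 = 1463.0625 / 44.75 = 23409/716 ≈ 32.694134
(21 - 44.75)^2 / 44.75 = 564.0625 / 44.75 = 9025/716 ≈ 12.604749
(58 - 44.75)^2 / 44.75 = 175.5625 / 44.75 = 2809/716 ≈ 3.923184
(17 - 44.75)^2 / 44.75 = 770.0625 / 44.75 = 12321/716 ≈ 17.208101
chi2 = 11891/179 ≈ 66.430168

66.4302


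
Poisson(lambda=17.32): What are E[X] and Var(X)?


E[X] = Var(X) = lambda = 17.32

17.32, 17.32


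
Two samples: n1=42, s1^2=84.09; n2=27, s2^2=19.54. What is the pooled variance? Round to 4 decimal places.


sp^2 = ((n1-1)*s1^2 + (n2-1)*s2^2)/(n1+n2-2)
(n1-1)*s1^2 = 41 * 84.09 = 3447.69
(n2-1)*s2^2 = 26 * 19.54 = 508.04
numerator = 3447.69 + 508.04 = 3955.73
n1+n2-2 = 67
sp^2 = 3955.73 / 67 = 395573/6700 ≈ 59.040746

59.0407


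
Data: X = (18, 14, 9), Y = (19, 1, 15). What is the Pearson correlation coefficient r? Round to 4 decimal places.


r = sum((xi-xbar)(yi-ybar)) / sqrt(sum((xi-xbar)^2) * sum((yi-ybar)^2))
n = 3, xbar = 41/3 ≈ 13.666667, ybar = 35/3 ≈ 11.666667
Sxy = sum((xi-xbar)(yi-ybar)) = 38/3 ≈ 12.666667
Sxx = sum((xi-xbar)^2) = 122/3 ≈ 40.666667
Syy = sum((yi-ybar)^2) = 536/3 ≈ 178.666667
sqrt(Sxx*Syy) ≈ 85.239532
r = Sxy / sqrt(Sxx*Syy) = 12.666667 / 85.239532 ≈ 0.148601

0.1486


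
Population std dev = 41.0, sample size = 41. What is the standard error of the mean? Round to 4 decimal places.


SE = sigma / sqrt(n)
sqrt(41) ≈ 6.403124
SE = 41.0 / 6.403124 ≈ 6.403124

6.4031


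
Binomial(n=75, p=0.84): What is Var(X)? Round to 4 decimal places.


Var = n*p*(1-p) = 75 * 0.84 * 0.16 = 10.08

10.0800


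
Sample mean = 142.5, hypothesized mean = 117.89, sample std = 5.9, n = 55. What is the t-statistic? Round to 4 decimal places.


t = (xbar - mu0) / (s/sqrt(n))
xbar - mu0 = 142.5 - 117.89 = 24.61
sqrt(55) ≈ 7.41619849
s/sqrt(n) = 5.9 / 7.41619849 ≈ 0.79555584
t = 24.61 / 0.79555584 ≈ 30.934347

30.9343
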